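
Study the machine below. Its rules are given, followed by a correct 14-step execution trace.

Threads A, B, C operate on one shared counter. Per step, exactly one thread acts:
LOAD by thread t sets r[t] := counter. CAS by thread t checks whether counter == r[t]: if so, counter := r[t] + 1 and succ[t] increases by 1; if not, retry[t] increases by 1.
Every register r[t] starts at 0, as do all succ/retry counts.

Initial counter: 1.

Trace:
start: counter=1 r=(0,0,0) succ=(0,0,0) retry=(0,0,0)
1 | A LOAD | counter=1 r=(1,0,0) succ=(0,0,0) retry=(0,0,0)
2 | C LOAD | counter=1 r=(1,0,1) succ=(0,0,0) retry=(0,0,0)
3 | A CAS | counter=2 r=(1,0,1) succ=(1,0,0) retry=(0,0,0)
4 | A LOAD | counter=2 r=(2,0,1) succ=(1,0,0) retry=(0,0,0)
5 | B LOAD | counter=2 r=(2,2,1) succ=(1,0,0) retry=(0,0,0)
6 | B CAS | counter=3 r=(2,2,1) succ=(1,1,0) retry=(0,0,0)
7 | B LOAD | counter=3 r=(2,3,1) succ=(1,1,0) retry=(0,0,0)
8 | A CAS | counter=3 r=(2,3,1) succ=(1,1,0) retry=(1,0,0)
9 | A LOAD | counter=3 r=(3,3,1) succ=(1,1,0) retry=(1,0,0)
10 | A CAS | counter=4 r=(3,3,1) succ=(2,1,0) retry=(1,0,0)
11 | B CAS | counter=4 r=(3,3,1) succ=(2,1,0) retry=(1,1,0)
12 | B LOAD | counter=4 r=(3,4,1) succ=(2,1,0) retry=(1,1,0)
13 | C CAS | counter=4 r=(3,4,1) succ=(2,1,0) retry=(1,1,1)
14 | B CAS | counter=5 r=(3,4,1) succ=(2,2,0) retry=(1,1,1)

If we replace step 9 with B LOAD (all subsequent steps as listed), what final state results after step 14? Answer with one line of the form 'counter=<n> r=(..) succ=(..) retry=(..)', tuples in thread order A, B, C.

counter=5 r=(2,4,1) succ=(1,3,0) retry=(2,0,1)

(re-executing from step 9 with the substitution; state before step 9: counter=3 r=(2,3,1) succ=(1,1,0) retry=(1,0,0))
9 | B LOAD | counter=3 r=(2,3,1) succ=(1,1,0) retry=(1,0,0)
10 | A CAS | counter=3 r=(2,3,1) succ=(1,1,0) retry=(2,0,0)
11 | B CAS | counter=4 r=(2,3,1) succ=(1,2,0) retry=(2,0,0)
12 | B LOAD | counter=4 r=(2,4,1) succ=(1,2,0) retry=(2,0,0)
13 | C CAS | counter=4 r=(2,4,1) succ=(1,2,0) retry=(2,0,1)
14 | B CAS | counter=5 r=(2,4,1) succ=(1,3,0) retry=(2,0,1)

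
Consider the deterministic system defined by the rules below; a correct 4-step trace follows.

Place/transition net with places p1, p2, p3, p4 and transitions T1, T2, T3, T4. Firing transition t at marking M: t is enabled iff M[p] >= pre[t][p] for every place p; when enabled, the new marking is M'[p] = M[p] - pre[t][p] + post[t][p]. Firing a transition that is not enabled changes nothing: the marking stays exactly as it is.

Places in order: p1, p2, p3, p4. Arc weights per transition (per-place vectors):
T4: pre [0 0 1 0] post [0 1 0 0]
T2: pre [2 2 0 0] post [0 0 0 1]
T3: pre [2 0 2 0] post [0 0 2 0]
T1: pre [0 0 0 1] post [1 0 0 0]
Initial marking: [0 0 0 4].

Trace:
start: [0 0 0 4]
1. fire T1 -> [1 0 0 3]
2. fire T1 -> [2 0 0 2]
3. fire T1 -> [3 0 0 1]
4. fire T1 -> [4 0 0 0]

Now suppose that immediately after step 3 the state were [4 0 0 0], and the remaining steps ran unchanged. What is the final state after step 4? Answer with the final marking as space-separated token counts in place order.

state after step 3 := [4 0 0 0]
4. fire T1 -> [4 0 0 0]

4 0 0 0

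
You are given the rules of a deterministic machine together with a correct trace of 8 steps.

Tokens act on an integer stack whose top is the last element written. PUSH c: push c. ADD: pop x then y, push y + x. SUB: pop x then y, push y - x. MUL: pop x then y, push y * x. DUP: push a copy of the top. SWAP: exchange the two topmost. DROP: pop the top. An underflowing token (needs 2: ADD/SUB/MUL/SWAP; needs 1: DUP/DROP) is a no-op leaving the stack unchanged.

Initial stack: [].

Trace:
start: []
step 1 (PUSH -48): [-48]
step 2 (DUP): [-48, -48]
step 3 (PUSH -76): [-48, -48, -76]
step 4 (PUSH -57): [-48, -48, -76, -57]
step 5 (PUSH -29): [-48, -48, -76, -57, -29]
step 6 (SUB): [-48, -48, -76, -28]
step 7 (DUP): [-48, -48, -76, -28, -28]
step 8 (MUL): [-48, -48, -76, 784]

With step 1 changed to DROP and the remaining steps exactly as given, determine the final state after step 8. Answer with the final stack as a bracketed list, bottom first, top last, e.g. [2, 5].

(re-executing from step 1 with the substitution; state before step 1: [])
step 1 (DROP): []
step 2 (DUP): []
step 3 (PUSH -76): [-76]
step 4 (PUSH -57): [-76, -57]
step 5 (PUSH -29): [-76, -57, -29]
step 6 (SUB): [-76, -28]
step 7 (DUP): [-76, -28, -28]
step 8 (MUL): [-76, 784]

[-76, 784]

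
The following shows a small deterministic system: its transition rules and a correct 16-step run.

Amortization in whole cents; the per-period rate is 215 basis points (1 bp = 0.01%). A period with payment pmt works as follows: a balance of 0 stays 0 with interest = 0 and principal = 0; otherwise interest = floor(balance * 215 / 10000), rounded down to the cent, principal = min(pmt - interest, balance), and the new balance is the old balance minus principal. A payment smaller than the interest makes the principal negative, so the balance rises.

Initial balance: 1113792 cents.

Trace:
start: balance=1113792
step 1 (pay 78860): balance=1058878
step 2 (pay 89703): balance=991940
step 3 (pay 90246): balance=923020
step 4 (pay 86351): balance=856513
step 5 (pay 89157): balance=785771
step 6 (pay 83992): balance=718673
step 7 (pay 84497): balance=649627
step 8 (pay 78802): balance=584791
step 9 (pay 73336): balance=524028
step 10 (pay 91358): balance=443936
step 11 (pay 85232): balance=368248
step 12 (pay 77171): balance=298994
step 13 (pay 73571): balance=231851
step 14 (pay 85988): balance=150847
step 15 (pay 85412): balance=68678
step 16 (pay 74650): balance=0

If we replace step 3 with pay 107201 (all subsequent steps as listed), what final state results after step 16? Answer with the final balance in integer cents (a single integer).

(re-executing from step 3 with the substitution; state before step 3: balance=991940)
step 3 (pay 107201): balance=906065
step 4 (pay 86351): balance=839194
step 5 (pay 89157): balance=768079
step 6 (pay 83992): balance=700600
step 7 (pay 84497): balance=631165
step 8 (pay 78802): balance=565933
step 9 (pay 73336): balance=504764
step 10 (pay 91358): balance=424258
step 11 (pay 85232): balance=348147
step 12 (pay 77171): balance=278461
step 13 (pay 73571): balance=210876
step 14 (pay 85988): balance=129421
step 15 (pay 85412): balance=46791
step 16 (pay 74650): balance=0

0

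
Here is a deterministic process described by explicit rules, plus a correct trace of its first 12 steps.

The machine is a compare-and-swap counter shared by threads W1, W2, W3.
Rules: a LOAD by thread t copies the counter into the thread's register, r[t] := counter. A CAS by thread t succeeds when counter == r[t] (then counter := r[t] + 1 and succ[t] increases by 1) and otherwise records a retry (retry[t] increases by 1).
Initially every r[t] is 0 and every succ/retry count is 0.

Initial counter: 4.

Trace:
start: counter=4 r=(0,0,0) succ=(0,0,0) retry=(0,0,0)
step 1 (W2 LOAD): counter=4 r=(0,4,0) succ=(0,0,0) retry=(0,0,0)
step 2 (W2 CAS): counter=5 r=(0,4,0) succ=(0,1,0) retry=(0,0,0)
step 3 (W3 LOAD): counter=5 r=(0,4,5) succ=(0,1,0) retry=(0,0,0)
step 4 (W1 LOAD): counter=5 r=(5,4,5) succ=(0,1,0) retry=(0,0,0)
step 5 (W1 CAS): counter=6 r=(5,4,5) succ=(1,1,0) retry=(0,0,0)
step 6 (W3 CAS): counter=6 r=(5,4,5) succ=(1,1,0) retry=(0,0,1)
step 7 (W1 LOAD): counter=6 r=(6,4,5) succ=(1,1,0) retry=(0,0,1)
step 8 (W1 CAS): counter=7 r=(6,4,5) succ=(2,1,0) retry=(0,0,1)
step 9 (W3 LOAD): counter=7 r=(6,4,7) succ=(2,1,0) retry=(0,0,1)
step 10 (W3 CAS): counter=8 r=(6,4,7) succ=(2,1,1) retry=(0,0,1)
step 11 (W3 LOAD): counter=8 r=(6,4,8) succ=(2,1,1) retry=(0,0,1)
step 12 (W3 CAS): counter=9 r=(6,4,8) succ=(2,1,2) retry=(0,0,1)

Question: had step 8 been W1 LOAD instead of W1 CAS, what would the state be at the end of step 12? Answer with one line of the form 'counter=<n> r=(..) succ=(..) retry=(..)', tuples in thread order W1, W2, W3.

(re-executing from step 8 with the substitution; state before step 8: counter=6 r=(6,4,5) succ=(1,1,0) retry=(0,0,1))
step 8 (W1 LOAD): counter=6 r=(6,4,5) succ=(1,1,0) retry=(0,0,1)
step 9 (W3 LOAD): counter=6 r=(6,4,6) succ=(1,1,0) retry=(0,0,1)
step 10 (W3 CAS): counter=7 r=(6,4,6) succ=(1,1,1) retry=(0,0,1)
step 11 (W3 LOAD): counter=7 r=(6,4,7) succ=(1,1,1) retry=(0,0,1)
step 12 (W3 CAS): counter=8 r=(6,4,7) succ=(1,1,2) retry=(0,0,1)

counter=8 r=(6,4,7) succ=(1,1,2) retry=(0,0,1)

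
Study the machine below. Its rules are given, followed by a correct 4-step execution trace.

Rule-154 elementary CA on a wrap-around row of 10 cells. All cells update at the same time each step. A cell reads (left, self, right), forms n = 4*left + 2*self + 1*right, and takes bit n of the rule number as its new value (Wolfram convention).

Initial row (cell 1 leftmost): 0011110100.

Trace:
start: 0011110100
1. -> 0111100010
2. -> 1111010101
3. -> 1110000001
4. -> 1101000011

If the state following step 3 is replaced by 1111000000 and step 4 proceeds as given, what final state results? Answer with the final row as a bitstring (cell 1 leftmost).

state after step 3 := 1111000000
4. -> 1110100001

1110100001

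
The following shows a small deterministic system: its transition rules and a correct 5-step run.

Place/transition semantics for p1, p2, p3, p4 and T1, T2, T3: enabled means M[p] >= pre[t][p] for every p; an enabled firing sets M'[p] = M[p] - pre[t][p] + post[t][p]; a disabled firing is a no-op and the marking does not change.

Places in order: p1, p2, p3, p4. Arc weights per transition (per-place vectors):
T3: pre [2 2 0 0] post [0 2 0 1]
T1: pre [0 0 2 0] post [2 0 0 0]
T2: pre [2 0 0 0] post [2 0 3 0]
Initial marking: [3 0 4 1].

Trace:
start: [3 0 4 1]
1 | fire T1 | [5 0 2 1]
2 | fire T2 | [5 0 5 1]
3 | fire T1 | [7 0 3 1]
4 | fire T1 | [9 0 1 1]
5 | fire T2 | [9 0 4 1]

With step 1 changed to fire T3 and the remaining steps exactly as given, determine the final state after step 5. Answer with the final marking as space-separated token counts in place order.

(re-executing from step 1 with the substitution; state before step 1: [3 0 4 1])
1 | fire T3 | [3 0 4 1]
2 | fire T2 | [3 0 7 1]
3 | fire T1 | [5 0 5 1]
4 | fire T1 | [7 0 3 1]
5 | fire T2 | [7 0 6 1]

7 0 6 1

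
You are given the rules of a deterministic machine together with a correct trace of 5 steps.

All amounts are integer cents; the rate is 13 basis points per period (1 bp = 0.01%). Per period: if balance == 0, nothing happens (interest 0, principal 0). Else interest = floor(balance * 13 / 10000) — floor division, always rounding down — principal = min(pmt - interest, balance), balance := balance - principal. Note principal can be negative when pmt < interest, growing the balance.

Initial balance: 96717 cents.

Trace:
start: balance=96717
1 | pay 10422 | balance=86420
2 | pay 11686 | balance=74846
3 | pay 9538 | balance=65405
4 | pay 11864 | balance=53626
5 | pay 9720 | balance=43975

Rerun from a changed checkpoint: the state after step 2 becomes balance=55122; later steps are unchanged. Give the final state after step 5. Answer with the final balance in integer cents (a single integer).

24174

state after step 2 := balance=55122
3 | pay 9538 | balance=45655
4 | pay 11864 | balance=33850
5 | pay 9720 | balance=24174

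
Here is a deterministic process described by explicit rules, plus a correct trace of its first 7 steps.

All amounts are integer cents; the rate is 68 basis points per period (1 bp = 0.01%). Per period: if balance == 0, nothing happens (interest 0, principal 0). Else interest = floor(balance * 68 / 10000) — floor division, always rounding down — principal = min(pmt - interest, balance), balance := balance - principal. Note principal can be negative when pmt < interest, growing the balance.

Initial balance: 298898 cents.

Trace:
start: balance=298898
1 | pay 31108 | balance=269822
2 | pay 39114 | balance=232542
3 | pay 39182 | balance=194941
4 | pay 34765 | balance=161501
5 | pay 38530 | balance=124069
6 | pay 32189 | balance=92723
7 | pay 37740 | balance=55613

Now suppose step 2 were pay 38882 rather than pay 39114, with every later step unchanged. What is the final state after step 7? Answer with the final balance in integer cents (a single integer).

55853

(re-executing from step 2 with the substitution; state before step 2: balance=269822)
2 | pay 38882 | balance=232774
3 | pay 39182 | balance=195174
4 | pay 34765 | balance=161736
5 | pay 38530 | balance=124305
6 | pay 32189 | balance=92961
7 | pay 37740 | balance=55853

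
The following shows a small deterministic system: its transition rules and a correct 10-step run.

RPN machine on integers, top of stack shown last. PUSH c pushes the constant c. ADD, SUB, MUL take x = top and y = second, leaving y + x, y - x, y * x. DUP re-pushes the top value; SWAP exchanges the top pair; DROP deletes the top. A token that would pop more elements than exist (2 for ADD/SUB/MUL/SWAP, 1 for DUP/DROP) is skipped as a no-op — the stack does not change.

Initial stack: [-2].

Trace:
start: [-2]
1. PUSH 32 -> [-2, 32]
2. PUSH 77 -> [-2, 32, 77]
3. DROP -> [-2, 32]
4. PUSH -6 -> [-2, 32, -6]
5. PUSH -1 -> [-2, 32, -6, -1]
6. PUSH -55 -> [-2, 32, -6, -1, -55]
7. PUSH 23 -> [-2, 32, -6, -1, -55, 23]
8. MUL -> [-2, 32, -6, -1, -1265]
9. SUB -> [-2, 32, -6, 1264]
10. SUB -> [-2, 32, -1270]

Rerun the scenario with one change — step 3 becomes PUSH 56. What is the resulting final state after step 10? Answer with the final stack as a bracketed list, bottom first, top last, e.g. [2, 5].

[-2, 32, 77, 56, -1270]

(re-executing from step 3 with the substitution; state before step 3: [-2, 32, 77])
3. PUSH 56 -> [-2, 32, 77, 56]
4. PUSH -6 -> [-2, 32, 77, 56, -6]
5. PUSH -1 -> [-2, 32, 77, 56, -6, -1]
6. PUSH -55 -> [-2, 32, 77, 56, -6, -1, -55]
7. PUSH 23 -> [-2, 32, 77, 56, -6, -1, -55, 23]
8. MUL -> [-2, 32, 77, 56, -6, -1, -1265]
9. SUB -> [-2, 32, 77, 56, -6, 1264]
10. SUB -> [-2, 32, 77, 56, -1270]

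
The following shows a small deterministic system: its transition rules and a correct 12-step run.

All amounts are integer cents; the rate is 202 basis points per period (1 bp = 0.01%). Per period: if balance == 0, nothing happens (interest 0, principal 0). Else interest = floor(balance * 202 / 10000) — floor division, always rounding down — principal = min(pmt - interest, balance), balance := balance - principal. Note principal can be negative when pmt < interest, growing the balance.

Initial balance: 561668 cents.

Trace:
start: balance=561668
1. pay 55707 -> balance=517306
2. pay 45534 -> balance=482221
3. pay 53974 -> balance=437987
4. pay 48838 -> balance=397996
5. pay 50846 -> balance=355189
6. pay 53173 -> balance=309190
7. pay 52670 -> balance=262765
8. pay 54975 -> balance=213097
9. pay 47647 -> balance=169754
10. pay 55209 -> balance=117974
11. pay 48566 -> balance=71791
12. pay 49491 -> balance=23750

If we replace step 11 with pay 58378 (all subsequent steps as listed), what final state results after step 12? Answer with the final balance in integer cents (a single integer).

13739

(re-executing from step 11 with the substitution; state before step 11: balance=117974)
11. pay 58378 -> balance=61979
12. pay 49491 -> balance=13739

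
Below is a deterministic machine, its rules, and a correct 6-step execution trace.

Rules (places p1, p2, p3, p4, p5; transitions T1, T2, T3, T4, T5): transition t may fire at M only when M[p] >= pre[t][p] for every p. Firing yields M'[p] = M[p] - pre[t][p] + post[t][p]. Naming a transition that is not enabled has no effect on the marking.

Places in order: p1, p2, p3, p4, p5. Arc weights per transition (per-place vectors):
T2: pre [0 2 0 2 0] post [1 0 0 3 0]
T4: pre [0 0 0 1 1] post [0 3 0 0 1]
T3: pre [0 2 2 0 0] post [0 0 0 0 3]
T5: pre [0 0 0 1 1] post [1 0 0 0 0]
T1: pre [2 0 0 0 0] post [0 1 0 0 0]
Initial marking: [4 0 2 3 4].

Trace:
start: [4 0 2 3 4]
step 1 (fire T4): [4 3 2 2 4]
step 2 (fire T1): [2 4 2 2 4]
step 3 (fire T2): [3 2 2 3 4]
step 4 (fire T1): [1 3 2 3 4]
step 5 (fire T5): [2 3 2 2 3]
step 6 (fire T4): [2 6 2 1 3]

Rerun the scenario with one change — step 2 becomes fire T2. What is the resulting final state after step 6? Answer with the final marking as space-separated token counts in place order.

(re-executing from step 2 with the substitution; state before step 2: [4 3 2 2 4])
step 2 (fire T2): [5 1 2 3 4]
step 3 (fire T2): [5 1 2 3 4]
step 4 (fire T1): [3 2 2 3 4]
step 5 (fire T5): [4 2 2 2 3]
step 6 (fire T4): [4 5 2 1 3]

4 5 2 1 3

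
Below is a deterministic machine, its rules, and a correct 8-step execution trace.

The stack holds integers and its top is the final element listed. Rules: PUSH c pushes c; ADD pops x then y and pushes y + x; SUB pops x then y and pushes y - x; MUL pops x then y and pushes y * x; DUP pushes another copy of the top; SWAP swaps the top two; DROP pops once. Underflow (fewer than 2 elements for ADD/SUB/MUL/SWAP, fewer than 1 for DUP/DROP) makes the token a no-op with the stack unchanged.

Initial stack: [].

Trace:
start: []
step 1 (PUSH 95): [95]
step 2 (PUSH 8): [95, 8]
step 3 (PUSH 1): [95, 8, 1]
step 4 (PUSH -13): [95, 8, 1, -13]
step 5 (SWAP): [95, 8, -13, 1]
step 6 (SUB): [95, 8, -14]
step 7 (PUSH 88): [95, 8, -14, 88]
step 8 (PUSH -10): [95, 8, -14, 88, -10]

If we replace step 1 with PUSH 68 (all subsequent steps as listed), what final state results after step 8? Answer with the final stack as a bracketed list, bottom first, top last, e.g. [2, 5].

(re-executing from step 1 with the substitution; state before step 1: [])
step 1 (PUSH 68): [68]
step 2 (PUSH 8): [68, 8]
step 3 (PUSH 1): [68, 8, 1]
step 4 (PUSH -13): [68, 8, 1, -13]
step 5 (SWAP): [68, 8, -13, 1]
step 6 (SUB): [68, 8, -14]
step 7 (PUSH 88): [68, 8, -14, 88]
step 8 (PUSH -10): [68, 8, -14, 88, -10]

[68, 8, -14, 88, -10]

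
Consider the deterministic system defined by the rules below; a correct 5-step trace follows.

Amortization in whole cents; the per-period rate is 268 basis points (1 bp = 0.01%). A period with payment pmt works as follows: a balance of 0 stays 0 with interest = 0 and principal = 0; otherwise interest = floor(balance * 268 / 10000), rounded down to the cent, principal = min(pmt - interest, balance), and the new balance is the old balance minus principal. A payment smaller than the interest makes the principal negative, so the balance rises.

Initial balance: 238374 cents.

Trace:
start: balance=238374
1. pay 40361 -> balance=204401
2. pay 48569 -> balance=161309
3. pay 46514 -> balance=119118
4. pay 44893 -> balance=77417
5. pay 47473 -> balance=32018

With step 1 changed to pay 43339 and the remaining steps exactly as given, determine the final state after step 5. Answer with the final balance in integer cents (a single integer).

(re-executing from step 1 with the substitution; state before step 1: balance=238374)
1. pay 43339 -> balance=201423
2. pay 48569 -> balance=158252
3. pay 46514 -> balance=115979
4. pay 44893 -> balance=74194
5. pay 47473 -> balance=28709

28709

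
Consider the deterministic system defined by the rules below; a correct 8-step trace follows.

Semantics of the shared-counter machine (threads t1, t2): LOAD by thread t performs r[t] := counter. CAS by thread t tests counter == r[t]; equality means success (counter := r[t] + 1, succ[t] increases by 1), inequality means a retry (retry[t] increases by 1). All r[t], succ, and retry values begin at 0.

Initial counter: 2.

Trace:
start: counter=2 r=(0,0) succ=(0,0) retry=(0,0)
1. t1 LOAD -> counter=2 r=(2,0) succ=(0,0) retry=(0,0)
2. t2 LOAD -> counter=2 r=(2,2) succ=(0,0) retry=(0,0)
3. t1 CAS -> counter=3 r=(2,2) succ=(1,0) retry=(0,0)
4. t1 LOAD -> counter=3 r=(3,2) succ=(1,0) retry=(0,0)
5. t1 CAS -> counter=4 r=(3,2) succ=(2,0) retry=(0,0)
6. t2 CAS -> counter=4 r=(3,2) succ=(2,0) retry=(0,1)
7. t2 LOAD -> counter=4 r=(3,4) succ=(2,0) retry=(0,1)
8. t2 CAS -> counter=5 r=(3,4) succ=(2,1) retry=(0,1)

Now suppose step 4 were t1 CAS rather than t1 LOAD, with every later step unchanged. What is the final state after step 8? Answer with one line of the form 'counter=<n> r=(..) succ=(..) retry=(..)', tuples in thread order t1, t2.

(re-executing from step 4 with the substitution; state before step 4: counter=3 r=(2,2) succ=(1,0) retry=(0,0))
4. t1 CAS -> counter=3 r=(2,2) succ=(1,0) retry=(1,0)
5. t1 CAS -> counter=3 r=(2,2) succ=(1,0) retry=(2,0)
6. t2 CAS -> counter=3 r=(2,2) succ=(1,0) retry=(2,1)
7. t2 LOAD -> counter=3 r=(2,3) succ=(1,0) retry=(2,1)
8. t2 CAS -> counter=4 r=(2,3) succ=(1,1) retry=(2,1)

counter=4 r=(2,3) succ=(1,1) retry=(2,1)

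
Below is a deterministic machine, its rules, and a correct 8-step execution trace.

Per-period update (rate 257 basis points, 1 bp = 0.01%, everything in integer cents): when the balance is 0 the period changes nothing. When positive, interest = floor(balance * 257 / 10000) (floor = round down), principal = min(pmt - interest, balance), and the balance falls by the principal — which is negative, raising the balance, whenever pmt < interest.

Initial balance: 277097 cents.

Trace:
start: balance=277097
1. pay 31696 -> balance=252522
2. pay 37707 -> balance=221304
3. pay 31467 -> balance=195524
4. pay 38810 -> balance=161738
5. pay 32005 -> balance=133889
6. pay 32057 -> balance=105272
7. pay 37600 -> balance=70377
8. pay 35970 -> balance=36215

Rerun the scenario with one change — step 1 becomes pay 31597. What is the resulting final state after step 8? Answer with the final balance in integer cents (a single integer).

36335

(re-executing from step 1 with the substitution; state before step 1: balance=277097)
1. pay 31597 -> balance=252621
2. pay 37707 -> balance=221406
3. pay 31467 -> balance=195629
4. pay 38810 -> balance=161846
5. pay 32005 -> balance=134000
6. pay 32057 -> balance=105386
7. pay 37600 -> balance=70494
8. pay 35970 -> balance=36335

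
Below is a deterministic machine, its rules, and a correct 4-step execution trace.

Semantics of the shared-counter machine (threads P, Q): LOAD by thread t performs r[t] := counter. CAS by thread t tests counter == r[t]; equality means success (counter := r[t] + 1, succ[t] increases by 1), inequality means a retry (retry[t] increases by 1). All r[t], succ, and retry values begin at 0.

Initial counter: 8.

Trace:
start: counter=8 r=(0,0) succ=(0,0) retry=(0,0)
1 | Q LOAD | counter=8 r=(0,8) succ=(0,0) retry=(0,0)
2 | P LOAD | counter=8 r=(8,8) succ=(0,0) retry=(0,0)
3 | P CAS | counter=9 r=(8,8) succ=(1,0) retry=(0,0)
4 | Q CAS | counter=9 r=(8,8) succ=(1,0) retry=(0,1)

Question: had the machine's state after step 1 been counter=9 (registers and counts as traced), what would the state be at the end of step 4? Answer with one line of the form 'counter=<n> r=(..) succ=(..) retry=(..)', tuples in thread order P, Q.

state after step 1 := counter=9 r=(0,8) succ=(0,0) retry=(0,0)
2 | P LOAD | counter=9 r=(9,8) succ=(0,0) retry=(0,0)
3 | P CAS | counter=10 r=(9,8) succ=(1,0) retry=(0,0)
4 | Q CAS | counter=10 r=(9,8) succ=(1,0) retry=(0,1)

counter=10 r=(9,8) succ=(1,0) retry=(0,1)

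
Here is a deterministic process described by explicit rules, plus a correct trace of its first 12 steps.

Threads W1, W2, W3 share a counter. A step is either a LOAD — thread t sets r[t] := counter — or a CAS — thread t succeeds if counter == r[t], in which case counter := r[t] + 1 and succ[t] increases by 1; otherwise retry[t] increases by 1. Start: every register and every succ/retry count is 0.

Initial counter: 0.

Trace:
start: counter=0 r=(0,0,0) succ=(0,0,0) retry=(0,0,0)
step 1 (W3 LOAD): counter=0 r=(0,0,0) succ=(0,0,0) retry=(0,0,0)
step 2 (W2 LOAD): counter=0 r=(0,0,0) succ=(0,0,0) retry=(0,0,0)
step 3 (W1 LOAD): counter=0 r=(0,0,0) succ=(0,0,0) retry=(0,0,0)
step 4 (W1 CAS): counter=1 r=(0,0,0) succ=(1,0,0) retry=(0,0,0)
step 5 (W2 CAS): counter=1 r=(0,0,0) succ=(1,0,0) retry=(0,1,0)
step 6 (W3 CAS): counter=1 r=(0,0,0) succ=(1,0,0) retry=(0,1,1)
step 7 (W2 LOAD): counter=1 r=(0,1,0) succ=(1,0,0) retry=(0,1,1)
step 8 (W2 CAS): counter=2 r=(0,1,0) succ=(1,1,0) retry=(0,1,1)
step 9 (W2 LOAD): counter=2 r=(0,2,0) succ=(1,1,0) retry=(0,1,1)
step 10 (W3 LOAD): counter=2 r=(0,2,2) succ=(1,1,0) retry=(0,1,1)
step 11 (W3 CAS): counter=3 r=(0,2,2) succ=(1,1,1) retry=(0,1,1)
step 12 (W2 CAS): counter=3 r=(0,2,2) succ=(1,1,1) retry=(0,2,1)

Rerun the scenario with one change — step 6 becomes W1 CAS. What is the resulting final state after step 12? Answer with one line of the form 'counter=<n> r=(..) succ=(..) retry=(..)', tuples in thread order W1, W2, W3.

counter=3 r=(0,2,2) succ=(1,1,1) retry=(1,2,0)

(re-executing from step 6 with the substitution; state before step 6: counter=1 r=(0,0,0) succ=(1,0,0) retry=(0,1,0))
step 6 (W1 CAS): counter=1 r=(0,0,0) succ=(1,0,0) retry=(1,1,0)
step 7 (W2 LOAD): counter=1 r=(0,1,0) succ=(1,0,0) retry=(1,1,0)
step 8 (W2 CAS): counter=2 r=(0,1,0) succ=(1,1,0) retry=(1,1,0)
step 9 (W2 LOAD): counter=2 r=(0,2,0) succ=(1,1,0) retry=(1,1,0)
step 10 (W3 LOAD): counter=2 r=(0,2,2) succ=(1,1,0) retry=(1,1,0)
step 11 (W3 CAS): counter=3 r=(0,2,2) succ=(1,1,1) retry=(1,1,0)
step 12 (W2 CAS): counter=3 r=(0,2,2) succ=(1,1,1) retry=(1,2,0)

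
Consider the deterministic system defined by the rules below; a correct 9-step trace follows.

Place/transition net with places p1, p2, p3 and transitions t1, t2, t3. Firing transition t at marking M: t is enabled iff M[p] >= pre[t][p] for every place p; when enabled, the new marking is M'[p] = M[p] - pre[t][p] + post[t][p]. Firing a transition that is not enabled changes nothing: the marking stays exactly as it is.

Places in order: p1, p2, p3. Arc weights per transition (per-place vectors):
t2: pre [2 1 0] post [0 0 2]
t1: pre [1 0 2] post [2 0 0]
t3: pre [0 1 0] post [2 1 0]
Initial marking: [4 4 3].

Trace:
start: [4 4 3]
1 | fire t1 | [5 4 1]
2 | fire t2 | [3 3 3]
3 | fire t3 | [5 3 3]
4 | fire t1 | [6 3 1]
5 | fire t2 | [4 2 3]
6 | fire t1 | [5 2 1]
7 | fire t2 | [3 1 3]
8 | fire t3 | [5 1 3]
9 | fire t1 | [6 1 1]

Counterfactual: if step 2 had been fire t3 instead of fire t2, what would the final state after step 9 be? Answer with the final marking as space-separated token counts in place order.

(re-executing from step 2 with the substitution; state before step 2: [5 4 1])
2 | fire t3 | [7 4 1]
3 | fire t3 | [9 4 1]
4 | fire t1 | [9 4 1]
5 | fire t2 | [7 3 3]
6 | fire t1 | [8 3 1]
7 | fire t2 | [6 2 3]
8 | fire t3 | [8 2 3]
9 | fire t1 | [9 2 1]

9 2 1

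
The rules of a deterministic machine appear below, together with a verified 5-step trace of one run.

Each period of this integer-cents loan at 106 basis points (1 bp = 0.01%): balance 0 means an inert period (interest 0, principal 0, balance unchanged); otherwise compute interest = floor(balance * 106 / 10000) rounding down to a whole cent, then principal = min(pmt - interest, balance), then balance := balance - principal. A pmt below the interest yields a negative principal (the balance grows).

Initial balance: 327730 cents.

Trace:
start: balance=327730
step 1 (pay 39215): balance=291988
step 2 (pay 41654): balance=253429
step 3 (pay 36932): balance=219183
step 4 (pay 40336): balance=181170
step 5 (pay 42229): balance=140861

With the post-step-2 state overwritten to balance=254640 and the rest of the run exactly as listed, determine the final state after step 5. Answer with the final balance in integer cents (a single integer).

142111

state after step 2 := balance=254640
step 3 (pay 36932): balance=220407
step 4 (pay 40336): balance=182407
step 5 (pay 42229): balance=142111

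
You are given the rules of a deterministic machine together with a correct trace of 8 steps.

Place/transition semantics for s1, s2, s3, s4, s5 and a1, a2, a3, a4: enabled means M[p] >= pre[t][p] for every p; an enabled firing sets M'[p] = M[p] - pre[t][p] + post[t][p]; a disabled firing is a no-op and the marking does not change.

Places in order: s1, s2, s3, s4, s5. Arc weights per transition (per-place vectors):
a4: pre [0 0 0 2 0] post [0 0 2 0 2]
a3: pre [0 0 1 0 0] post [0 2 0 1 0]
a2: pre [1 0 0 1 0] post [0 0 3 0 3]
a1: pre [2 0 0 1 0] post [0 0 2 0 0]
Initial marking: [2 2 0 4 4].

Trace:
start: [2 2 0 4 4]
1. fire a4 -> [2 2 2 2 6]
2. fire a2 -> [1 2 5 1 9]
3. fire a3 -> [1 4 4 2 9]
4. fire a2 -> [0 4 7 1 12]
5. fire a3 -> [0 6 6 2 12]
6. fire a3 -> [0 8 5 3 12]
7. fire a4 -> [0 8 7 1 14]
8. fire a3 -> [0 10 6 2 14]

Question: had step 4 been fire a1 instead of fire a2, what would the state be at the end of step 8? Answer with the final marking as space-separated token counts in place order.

(re-executing from step 4 with the substitution; state before step 4: [1 4 4 2 9])
4. fire a1 -> [1 4 4 2 9]
5. fire a3 -> [1 6 3 3 9]
6. fire a3 -> [1 8 2 4 9]
7. fire a4 -> [1 8 4 2 11]
8. fire a3 -> [1 10 3 3 11]

1 10 3 3 11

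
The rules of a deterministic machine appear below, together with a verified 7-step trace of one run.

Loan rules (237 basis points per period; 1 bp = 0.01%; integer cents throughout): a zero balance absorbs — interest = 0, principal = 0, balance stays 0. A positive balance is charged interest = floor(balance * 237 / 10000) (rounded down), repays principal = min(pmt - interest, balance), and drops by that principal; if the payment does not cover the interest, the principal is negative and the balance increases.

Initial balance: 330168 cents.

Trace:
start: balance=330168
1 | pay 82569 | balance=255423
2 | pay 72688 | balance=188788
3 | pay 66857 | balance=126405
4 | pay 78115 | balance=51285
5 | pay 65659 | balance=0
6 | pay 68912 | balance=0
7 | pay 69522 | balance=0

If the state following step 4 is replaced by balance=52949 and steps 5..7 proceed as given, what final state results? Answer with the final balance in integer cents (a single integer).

state after step 4 := balance=52949
5 | pay 65659 | balance=0
6 | pay 68912 | balance=0
7 | pay 69522 | balance=0

0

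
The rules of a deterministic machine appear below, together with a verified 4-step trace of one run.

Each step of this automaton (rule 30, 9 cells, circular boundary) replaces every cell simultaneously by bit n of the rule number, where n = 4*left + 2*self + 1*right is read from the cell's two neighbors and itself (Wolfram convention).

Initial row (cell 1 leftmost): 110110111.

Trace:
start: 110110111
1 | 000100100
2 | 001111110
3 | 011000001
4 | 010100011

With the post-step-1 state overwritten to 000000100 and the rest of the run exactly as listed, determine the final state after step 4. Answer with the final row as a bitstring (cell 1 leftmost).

state after step 1 := 000000100
2 | 000001110
3 | 000011001
4 | 100110111

100110111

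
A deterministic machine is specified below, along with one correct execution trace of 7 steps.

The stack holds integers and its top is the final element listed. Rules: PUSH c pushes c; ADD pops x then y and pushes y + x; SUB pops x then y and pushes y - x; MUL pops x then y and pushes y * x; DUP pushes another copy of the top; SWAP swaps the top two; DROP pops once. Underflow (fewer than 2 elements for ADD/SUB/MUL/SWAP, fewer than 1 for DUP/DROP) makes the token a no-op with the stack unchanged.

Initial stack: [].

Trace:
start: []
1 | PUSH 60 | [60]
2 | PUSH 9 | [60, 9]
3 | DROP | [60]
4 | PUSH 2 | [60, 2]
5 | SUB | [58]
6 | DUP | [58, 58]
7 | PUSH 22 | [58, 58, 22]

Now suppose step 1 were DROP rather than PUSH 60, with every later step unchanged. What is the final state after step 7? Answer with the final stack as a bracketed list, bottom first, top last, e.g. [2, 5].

[2, 2, 22]

(re-executing from step 1 with the substitution; state before step 1: [])
1 | DROP | []
2 | PUSH 9 | [9]
3 | DROP | []
4 | PUSH 2 | [2]
5 | SUB | [2]
6 | DUP | [2, 2]
7 | PUSH 22 | [2, 2, 22]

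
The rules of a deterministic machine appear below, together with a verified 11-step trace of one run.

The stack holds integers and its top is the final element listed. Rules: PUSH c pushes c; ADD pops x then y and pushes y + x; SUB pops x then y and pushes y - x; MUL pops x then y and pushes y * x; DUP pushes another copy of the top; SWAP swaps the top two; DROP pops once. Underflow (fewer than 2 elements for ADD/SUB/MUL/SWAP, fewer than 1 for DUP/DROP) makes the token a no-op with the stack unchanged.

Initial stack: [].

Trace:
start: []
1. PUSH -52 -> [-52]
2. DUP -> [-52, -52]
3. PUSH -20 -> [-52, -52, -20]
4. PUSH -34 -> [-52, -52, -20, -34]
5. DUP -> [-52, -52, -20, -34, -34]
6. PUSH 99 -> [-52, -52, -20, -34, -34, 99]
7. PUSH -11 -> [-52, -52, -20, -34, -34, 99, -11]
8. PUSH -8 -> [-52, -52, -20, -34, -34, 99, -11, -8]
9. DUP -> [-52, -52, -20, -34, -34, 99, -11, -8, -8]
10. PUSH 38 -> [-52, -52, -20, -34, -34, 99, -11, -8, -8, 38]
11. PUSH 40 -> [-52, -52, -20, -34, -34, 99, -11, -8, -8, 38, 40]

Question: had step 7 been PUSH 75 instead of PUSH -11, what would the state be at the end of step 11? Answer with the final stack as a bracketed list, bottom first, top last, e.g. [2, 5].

[-52, -52, -20, -34, -34, 99, 75, -8, -8, 38, 40]

(re-executing from step 7 with the substitution; state before step 7: [-52, -52, -20, -34, -34, 99])
7. PUSH 75 -> [-52, -52, -20, -34, -34, 99, 75]
8. PUSH -8 -> [-52, -52, -20, -34, -34, 99, 75, -8]
9. DUP -> [-52, -52, -20, -34, -34, 99, 75, -8, -8]
10. PUSH 38 -> [-52, -52, -20, -34, -34, 99, 75, -8, -8, 38]
11. PUSH 40 -> [-52, -52, -20, -34, -34, 99, 75, -8, -8, 38, 40]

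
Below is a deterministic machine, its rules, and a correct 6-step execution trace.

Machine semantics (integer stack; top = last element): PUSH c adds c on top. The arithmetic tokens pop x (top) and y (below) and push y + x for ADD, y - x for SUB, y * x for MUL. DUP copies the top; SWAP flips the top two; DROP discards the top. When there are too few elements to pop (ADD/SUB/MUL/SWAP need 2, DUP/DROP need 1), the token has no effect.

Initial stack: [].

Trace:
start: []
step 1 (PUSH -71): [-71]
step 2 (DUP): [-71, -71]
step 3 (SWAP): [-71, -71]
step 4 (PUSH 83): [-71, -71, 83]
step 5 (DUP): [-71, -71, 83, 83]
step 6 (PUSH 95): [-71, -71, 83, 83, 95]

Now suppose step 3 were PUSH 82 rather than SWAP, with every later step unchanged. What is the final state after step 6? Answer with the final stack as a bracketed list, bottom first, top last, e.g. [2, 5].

(re-executing from step 3 with the substitution; state before step 3: [-71, -71])
step 3 (PUSH 82): [-71, -71, 82]
step 4 (PUSH 83): [-71, -71, 82, 83]
step 5 (DUP): [-71, -71, 82, 83, 83]
step 6 (PUSH 95): [-71, -71, 82, 83, 83, 95]

[-71, -71, 82, 83, 83, 95]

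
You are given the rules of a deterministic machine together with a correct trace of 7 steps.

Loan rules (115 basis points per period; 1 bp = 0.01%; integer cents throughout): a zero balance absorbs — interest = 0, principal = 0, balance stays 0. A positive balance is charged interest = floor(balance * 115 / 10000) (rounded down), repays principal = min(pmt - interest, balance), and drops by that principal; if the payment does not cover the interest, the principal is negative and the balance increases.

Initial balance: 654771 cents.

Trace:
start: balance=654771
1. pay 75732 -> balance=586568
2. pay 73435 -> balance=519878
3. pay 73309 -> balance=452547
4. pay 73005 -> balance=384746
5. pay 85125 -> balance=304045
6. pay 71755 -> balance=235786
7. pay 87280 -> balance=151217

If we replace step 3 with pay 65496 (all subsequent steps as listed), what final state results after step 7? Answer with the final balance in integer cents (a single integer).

(re-executing from step 3 with the substitution; state before step 3: balance=519878)
3. pay 65496 -> balance=460360
4. pay 73005 -> balance=392649
5. pay 85125 -> balance=312039
6. pay 71755 -> balance=243872
7. pay 87280 -> balance=159396

159396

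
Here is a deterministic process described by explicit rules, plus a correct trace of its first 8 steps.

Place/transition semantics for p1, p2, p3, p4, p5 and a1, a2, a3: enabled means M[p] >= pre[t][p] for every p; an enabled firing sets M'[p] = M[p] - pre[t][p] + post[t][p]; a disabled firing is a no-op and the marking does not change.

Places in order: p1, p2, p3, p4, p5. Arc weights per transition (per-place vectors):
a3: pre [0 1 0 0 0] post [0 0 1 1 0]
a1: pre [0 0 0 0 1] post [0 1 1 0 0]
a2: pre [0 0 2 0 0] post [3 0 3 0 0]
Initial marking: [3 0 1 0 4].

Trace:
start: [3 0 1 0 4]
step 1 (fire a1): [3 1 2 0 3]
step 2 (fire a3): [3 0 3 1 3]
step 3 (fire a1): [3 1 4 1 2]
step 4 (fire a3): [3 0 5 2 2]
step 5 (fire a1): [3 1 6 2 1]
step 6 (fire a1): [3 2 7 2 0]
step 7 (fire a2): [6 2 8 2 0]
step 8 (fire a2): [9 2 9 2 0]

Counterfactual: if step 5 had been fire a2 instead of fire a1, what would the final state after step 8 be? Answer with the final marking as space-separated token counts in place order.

(re-executing from step 5 with the substitution; state before step 5: [3 0 5 2 2])
step 5 (fire a2): [6 0 6 2 2]
step 6 (fire a1): [6 1 7 2 1]
step 7 (fire a2): [9 1 8 2 1]
step 8 (fire a2): [12 1 9 2 1]

12 1 9 2 1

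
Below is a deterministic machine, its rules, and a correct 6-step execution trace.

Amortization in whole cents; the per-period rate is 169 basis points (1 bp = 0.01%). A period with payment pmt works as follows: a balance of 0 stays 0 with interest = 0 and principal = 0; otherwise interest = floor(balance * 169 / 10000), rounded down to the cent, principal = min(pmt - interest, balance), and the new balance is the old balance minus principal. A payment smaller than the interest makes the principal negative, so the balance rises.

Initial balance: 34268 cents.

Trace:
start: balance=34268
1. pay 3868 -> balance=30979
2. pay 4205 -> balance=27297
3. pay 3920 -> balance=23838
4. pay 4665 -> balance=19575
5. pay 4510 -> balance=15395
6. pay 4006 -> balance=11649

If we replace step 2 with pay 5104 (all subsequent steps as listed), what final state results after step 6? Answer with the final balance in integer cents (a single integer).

(re-executing from step 2 with the substitution; state before step 2: balance=30979)
2. pay 5104 -> balance=26398
3. pay 3920 -> balance=22924
4. pay 4665 -> balance=18646
5. pay 4510 -> balance=14451
6. pay 4006 -> balance=10689

10689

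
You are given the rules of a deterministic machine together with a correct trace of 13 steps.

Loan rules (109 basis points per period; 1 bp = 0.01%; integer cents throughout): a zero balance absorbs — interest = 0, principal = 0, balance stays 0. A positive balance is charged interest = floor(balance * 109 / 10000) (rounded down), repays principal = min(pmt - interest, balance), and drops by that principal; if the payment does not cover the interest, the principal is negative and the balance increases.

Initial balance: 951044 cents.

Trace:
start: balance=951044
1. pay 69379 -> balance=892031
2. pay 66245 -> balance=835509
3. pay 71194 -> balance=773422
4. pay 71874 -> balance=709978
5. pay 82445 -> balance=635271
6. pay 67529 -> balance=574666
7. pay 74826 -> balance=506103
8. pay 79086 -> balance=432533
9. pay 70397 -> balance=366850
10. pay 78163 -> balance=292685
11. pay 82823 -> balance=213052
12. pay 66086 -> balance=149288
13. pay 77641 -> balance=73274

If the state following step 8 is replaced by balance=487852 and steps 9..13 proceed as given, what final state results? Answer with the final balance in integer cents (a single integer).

state after step 8 := balance=487852
9. pay 70397 -> balance=422772
10. pay 78163 -> balance=349217
11. pay 82823 -> balance=270200
12. pay 66086 -> balance=207059
13. pay 77641 -> balance=131674

131674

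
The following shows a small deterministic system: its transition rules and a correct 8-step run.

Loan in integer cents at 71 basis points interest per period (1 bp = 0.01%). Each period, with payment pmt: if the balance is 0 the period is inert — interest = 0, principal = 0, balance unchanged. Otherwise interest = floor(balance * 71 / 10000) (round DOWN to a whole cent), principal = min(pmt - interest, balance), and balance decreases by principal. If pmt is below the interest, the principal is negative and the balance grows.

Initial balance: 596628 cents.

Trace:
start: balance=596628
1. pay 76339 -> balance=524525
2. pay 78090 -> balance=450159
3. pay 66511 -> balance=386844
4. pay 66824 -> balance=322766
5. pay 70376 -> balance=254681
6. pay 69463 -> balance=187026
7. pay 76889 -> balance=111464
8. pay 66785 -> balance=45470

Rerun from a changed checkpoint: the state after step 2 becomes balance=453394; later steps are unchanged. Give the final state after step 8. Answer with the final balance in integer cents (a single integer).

state after step 2 := balance=453394
3. pay 66511 -> balance=390102
4. pay 66824 -> balance=326047
5. pay 70376 -> balance=257985
6. pay 69463 -> balance=190353
7. pay 76889 -> balance=114815
8. pay 66785 -> balance=48845

48845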